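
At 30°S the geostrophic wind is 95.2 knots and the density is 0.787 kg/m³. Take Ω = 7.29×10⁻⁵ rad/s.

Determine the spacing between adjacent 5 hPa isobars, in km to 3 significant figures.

Coriolis parameter at 30°S:
f = 2Ω sin φ = 2 × 7.29×10⁻⁵ × sin 30° = 7.29×10⁻⁵ s⁻¹
Wind speed in SI: 95.2 knots = 49.0 m/s
Geostrophic balance rearranged: |∂P/∂n| = f ρ V_g
|∂P/∂n| = 7.29×10⁻⁵ × 0.787 × 49.0 = 2.81×10⁻³ Pa/m
Isobar spacing: Δn = ΔP/|∂P/∂n| = 500 Pa / 2.81×10⁻³ Pa/m = 177948 m ≈ 178 km

178 km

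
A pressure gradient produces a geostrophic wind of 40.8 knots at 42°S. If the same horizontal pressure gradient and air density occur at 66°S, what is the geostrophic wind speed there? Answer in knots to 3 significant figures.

29.9 knots

With the same pressure gradient and density, V_g ∝ 1/f ∝ 1/sin φ.
V₂ = V₁ · sin φ₁ / sin φ₂ = 40.8 × sin 42° / sin 66°
V₂ = 40.8 × 0.6691/0.9135 = 29.9 knots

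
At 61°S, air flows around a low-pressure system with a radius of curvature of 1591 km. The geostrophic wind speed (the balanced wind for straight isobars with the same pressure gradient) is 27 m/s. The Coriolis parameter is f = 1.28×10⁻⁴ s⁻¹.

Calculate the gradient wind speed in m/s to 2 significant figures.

24 m/s

Around a low, centrifugal force acts outward with Coriolis, so pressure-gradient force balances both:
(1/ρ)|∂P/∂n| = fV + V²/R  →  V² + fR·V − fR·V_g = 0
With fR = 1.28×10⁻⁴ × 1591×10³ m = 204 m/s:
V = [−fR + √((fR)² + 4 fR V_g)]/2 = [−204 + √(204² + 4×204×27)]/2 = 24.1 m/s
Subgeostrophic (V < V_g = 27 m/s), as expected around a low.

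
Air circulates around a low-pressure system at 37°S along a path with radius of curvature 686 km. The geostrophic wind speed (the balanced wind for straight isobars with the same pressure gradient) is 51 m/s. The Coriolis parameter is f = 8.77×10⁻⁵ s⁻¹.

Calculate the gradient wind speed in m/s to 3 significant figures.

Around a low, centrifugal force acts outward with Coriolis, so pressure-gradient force balances both:
(1/ρ)|∂P/∂n| = fV + V²/R  →  V² + fR·V − fR·V_g = 0
With fR = 8.77×10⁻⁵ × 686×10³ m = 60.2 m/s:
V = [−fR + √((fR)² + 4 fR V_g)]/2 = [−60.2 + √(60.2² + 4×60.2×51)]/2 = 33 m/s
Subgeostrophic (V < V_g = 51 m/s), as expected around a low.

33.0 m/s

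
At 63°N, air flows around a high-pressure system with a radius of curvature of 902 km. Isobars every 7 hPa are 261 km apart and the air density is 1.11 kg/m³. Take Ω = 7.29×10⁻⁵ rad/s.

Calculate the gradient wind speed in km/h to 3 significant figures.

83.5 km/h

Coriolis parameter at 63°N:
f = 2Ω sin φ = 2 × 7.29×10⁻⁵ × sin 63° = 1.30×10⁻⁴ s⁻¹
Pressure gradient: |∂P/∂n| = 700 Pa / 261000 m = 2.68×10⁻³ Pa/m
Geostrophic speed: V_g = |∂P/∂n|/(fρ) = 2.68×10⁻³/(1.30×10⁻⁴ × 1.11) = 18.6 m/s
Around a high, pressure-gradient force acts outward with centrifugal, so Coriolis balances both:
fV = (1/ρ)|∂P/∂n| + V²/R  →  V² − fR·V + fR·V_g = 0
With fR = 1.30×10⁻⁴ × 902×10³ m = 117 m/s:
V = [fR − √((fR)² − 4 fR V_g)]/2 = [117 − √(117² − 4×117×18.6)]/2 = 23.2 m/s
Supergeostrophic (V > V_g = 18.6 m/s), as expected around a high.
Converting: 23.2 m/s × 3.6 = 83.5 km/h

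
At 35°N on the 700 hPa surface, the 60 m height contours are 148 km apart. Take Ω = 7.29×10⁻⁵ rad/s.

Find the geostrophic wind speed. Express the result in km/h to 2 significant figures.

170 km/h

Coriolis parameter at 35°N:
f = 2Ω sin φ = 2 × 7.29×10⁻⁵ × sin 35° = 8.36×10⁻⁵ s⁻¹
Height gradient: |∂Z/∂n| = 60 m / 148000 m = 4.05×10⁻⁴
On a pressure surface, geostrophic balance gives V_g = (g/f)|∂Z/∂n|:
V_g = 9.81 × 4.05×10⁻⁴ / 8.36×10⁻⁵ = 47.6 m/s
Converting: 47.6 m/s × 3.6 = 170 km/h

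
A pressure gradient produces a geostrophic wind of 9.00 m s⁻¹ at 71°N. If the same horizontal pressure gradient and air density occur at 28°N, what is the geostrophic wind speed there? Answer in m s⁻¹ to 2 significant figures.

18 m s⁻¹

With the same pressure gradient and density, V_g ∝ 1/f ∝ 1/sin φ.
V₂ = V₁ · sin φ₁ / sin φ₂ = 9.00 × sin 71° / sin 28°
V₂ = 9.00 × 0.9455/0.4695 = 18 m s⁻¹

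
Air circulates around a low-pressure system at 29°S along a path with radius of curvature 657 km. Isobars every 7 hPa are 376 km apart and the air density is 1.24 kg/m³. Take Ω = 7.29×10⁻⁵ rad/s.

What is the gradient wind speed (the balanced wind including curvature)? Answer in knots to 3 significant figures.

30.8 knots

Coriolis parameter at 29°S:
f = 2Ω sin φ = 2 × 7.29×10⁻⁵ × sin 29° = 7.07×10⁻⁵ s⁻¹
Pressure gradient: |∂P/∂n| = 700 Pa / 376000 m = 1.86×10⁻³ Pa/m
Geostrophic speed: V_g = |∂P/∂n|/(fρ) = 1.86×10⁻³/(7.07×10⁻⁵ × 1.24) = 21.2 m/s
Around a low, centrifugal force acts outward with Coriolis, so pressure-gradient force balances both:
(1/ρ)|∂P/∂n| = fV + V²/R  →  V² + fR·V − fR·V_g = 0
With fR = 7.07×10⁻⁵ × 657×10³ m = 46.4 m/s:
V = [−fR + √((fR)² + 4 fR V_g)]/2 = [−46.4 + √(46.4² + 4×46.4×21.2)]/2 = 15.8 m/s
Subgeostrophic (V < V_g = 21.2 m/s), as expected around a low.
Converting: 15.8 m/s × 1.944 = 30.8 knots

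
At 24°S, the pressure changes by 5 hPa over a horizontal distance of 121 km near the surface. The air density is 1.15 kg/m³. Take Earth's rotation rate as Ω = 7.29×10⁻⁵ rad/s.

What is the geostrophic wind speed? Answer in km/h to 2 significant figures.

220 km/h

Coriolis parameter at 24°S:
f = 2Ω sin φ = 2 × 7.29×10⁻⁵ × sin 24° = 5.93×10⁻⁵ s⁻¹
Pressure gradient: |∂P/∂n| = 500 Pa / 121000 m = 4.13×10⁻³ Pa/m
Geostrophic balance (pressure-gradient force = Coriolis force):
V_g = (1/(fρ)) |∂P/∂n| = 4.13×10⁻³ / (5.93×10⁻⁵ × 1.15) = 60.6 m/s
Converting: 60.6 m/s × 3.6 = 220 km/h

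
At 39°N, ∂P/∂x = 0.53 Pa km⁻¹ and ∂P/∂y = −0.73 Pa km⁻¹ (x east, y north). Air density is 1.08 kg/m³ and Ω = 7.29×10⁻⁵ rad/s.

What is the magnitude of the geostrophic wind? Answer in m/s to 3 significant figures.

Coriolis parameter at 39°N:
f = 2Ω sin φ = 2 × 7.29×10⁻⁵ × sin 39° = 9.18×10⁻⁵ s⁻¹
Component geostrophic relations (x east, y north):
u_g = −(1/(fρ)) ∂P/∂y,  v_g = (1/(fρ)) ∂P/∂x
u_g = −(−0.73×10⁻³)/(9.18×10⁻⁵ × 1.08) = 7.37 m/s;  v_g = (0.53×10⁻³)/(9.18×10⁻⁵ × 1.08) = 5.35 m/s
|V_g| = √(u_g² + v_g²) = 9.10 m/s

9.10 m/s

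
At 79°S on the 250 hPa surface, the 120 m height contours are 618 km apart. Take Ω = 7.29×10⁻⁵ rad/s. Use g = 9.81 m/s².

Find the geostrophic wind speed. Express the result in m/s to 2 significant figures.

Coriolis parameter at 79°S:
f = 2Ω sin φ = 2 × 7.29×10⁻⁵ × sin 79° = 1.43×10⁻⁴ s⁻¹
Height gradient: |∂Z/∂n| = 120 m / 618000 m = 1.94×10⁻⁴
On a pressure surface, geostrophic balance gives V_g = (g/f)|∂Z/∂n|:
V_g = 9.81 × 1.94×10⁻⁴ / 1.43×10⁻⁴ = 13.3 m/s

13 m/s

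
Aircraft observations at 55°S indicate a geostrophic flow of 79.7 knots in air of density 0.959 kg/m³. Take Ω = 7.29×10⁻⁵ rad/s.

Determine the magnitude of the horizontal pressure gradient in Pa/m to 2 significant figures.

Coriolis parameter at 55°S:
f = 2Ω sin φ = 2 × 7.29×10⁻⁵ × sin 55° = 1.19×10⁻⁴ s⁻¹
Wind speed in SI: 79.7 knots = 41.0 m/s
Geostrophic balance rearranged: |∂P/∂n| = f ρ V_g
|∂P/∂n| = 1.19×10⁻⁴ × 0.959 × 41.0 = 4.70×10⁻³ Pa/m

4.7×10⁻³ Pa/m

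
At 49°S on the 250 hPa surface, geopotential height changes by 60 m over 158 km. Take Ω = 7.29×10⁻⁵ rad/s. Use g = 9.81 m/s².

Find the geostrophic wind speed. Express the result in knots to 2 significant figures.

Coriolis parameter at 49°S:
f = 2Ω sin φ = 2 × 7.29×10⁻⁵ × sin 49° = 1.10×10⁻⁴ s⁻¹
Height gradient: |∂Z/∂n| = 60 m / 158000 m = 3.80×10⁻⁴
On a pressure surface, geostrophic balance gives V_g = (g/f)|∂Z/∂n|:
V_g = 9.81 × 3.80×10⁻⁴ / 1.10×10⁻⁴ = 33.9 m/s
Converting: 33.9 m/s × 1.944 = 66 knots

66 knots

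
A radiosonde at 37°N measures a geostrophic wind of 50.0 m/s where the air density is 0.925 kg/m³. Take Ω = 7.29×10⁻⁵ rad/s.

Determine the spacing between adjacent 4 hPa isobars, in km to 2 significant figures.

99 km

Coriolis parameter at 37°N:
f = 2Ω sin φ = 2 × 7.29×10⁻⁵ × sin 37° = 8.77×10⁻⁵ s⁻¹
Geostrophic balance rearranged: |∂P/∂n| = f ρ V_g
|∂P/∂n| = 8.77×10⁻⁵ × 0.925 × 50.0 = 4.06×10⁻³ Pa/m
Isobar spacing: Δn = ΔP/|∂P/∂n| = 400 Pa / 4.06×10⁻³ Pa/m = 98566 m ≈ 99 km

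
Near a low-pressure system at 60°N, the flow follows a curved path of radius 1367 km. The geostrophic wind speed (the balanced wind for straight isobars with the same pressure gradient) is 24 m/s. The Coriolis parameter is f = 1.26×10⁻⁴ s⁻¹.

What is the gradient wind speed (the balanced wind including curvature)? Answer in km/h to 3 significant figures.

76.9 km/h

Around a low, centrifugal force acts outward with Coriolis, so pressure-gradient force balances both:
(1/ρ)|∂P/∂n| = fV + V²/R  →  V² + fR·V − fR·V_g = 0
With fR = 1.26×10⁻⁴ × 1367×10³ m = 172 m/s:
V = [−fR + √((fR)² + 4 fR V_g)]/2 = [−172 + √(172² + 4×172×24)]/2 = 21.4 m/s
Subgeostrophic (V < V_g = 24 m/s), as expected around a low.
Converting: 21.4 m/s × 3.6 = 76.9 km/h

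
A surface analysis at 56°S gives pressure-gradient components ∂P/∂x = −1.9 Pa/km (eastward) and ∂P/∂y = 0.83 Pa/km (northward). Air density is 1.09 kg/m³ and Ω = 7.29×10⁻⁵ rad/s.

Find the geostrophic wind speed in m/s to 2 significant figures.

Coriolis parameter at 56°S:
f = 2Ω sin φ = 2 × 7.29×10⁻⁵ × sin 56° = 1.21×10⁻⁴ s⁻¹
In the Southern Hemisphere f is negative: f = −1.21×10⁻⁴ s⁻¹.
Component geostrophic relations (x east, y north):
u_g = −(1/(fρ)) ∂P/∂y,  v_g = (1/(fρ)) ∂P/∂x
u_g = −(0.83×10⁻³)/(−1.21×10⁻⁴ × 1.09) = 6.30 m/s;  v_g = (−1.9×10⁻³)/(−1.21×10⁻⁴ × 1.09) = 14.4 m/s
|V_g| = √(u_g² + v_g²) = 15.7 m/s

16 m/s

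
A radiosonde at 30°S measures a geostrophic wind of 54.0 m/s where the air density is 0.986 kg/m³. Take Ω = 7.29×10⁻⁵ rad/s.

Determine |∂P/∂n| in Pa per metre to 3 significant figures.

Coriolis parameter at 30°S:
f = 2Ω sin φ = 2 × 7.29×10⁻⁵ × sin 30° = 7.29×10⁻⁵ s⁻¹
Geostrophic balance rearranged: |∂P/∂n| = f ρ V_g
|∂P/∂n| = 7.29×10⁻⁵ × 0.986 × 54.0 = 3.88×10⁻³ Pa/m

3.88×10⁻³ Pa/m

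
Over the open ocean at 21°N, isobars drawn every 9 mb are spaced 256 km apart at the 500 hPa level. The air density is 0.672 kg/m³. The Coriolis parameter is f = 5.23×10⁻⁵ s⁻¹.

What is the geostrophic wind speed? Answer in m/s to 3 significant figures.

Pressure gradient: |∂P/∂n| = 900 Pa / 256000 m = 3.52×10⁻³ Pa/m
Geostrophic balance (pressure-gradient force = Coriolis force):
V_g = (1/(fρ)) |∂P/∂n| = 3.52×10⁻³ / (5.23×10⁻⁵ × 0.672) = 100 m/s

100 m/s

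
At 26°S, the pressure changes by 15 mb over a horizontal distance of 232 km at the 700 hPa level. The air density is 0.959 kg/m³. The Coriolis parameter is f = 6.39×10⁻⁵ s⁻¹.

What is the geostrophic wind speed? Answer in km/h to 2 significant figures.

Pressure gradient: |∂P/∂n| = 1500 Pa / 232000 m = 6.47×10⁻³ Pa/m
Geostrophic balance (pressure-gradient force = Coriolis force):
V_g = (1/(fρ)) |∂P/∂n| = 6.47×10⁻³ / (6.39×10⁻⁵ × 0.959) = 106 m/s
Converting: 106 m/s × 3.6 = 380 km/h

380 km/h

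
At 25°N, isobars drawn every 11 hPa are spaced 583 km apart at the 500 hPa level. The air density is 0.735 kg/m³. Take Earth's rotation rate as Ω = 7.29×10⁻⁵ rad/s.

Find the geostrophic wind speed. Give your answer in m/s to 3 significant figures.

41.7 m/s

Coriolis parameter at 25°N:
f = 2Ω sin φ = 2 × 7.29×10⁻⁵ × sin 25° = 6.16×10⁻⁵ s⁻¹
Pressure gradient: |∂P/∂n| = 1100 Pa / 583000 m = 1.89×10⁻³ Pa/m
Geostrophic balance (pressure-gradient force = Coriolis force):
V_g = (1/(fρ)) |∂P/∂n| = 1.89×10⁻³ / (6.16×10⁻⁵ × 0.735) = 41.7 m/s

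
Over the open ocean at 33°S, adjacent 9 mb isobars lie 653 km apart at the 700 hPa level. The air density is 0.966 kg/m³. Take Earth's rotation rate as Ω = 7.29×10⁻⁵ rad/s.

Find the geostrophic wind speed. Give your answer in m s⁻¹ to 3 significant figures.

18.0 m s⁻¹

Coriolis parameter at 33°S:
f = 2Ω sin φ = 2 × 7.29×10⁻⁵ × sin 33° = 7.94×10⁻⁵ s⁻¹
Pressure gradient: |∂P/∂n| = 900 Pa / 653000 m = 1.38×10⁻³ Pa/m
Geostrophic balance (pressure-gradient force = Coriolis force):
V_g = (1/(fρ)) |∂P/∂n| = 1.38×10⁻³ / (7.94×10⁻⁵ × 0.966) = 18.0 m/s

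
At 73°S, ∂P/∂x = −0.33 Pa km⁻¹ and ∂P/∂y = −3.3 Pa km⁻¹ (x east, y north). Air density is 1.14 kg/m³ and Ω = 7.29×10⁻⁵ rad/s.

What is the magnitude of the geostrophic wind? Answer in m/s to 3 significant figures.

Coriolis parameter at 73°S:
f = 2Ω sin φ = 2 × 7.29×10⁻⁵ × sin 73° = 1.39×10⁻⁴ s⁻¹
In the Southern Hemisphere f is negative: f = −1.39×10⁻⁴ s⁻¹.
Component geostrophic relations (x east, y north):
u_g = −(1/(fρ)) ∂P/∂y,  v_g = (1/(fρ)) ∂P/∂x
u_g = −(−3.3×10⁻³)/(−1.39×10⁻⁴ × 1.14) = −20.8 m/s;  v_g = (−0.33×10⁻³)/(−1.39×10⁻⁴ × 1.14) = 2.08 m/s
|V_g| = √(u_g² + v_g²) = 20.9 m/s

20.9 m/s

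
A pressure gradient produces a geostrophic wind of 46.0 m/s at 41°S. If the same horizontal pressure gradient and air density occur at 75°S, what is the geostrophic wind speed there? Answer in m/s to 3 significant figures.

With the same pressure gradient and density, V_g ∝ 1/f ∝ 1/sin φ.
V₂ = V₁ · sin φ₁ / sin φ₂ = 46.0 × sin 41° / sin 75°
V₂ = 46.0 × 0.6561/0.9659 = 31.2 m/s

31.2 m/s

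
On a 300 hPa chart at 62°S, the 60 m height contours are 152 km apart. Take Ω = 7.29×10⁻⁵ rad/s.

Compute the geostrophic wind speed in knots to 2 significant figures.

Coriolis parameter at 62°S:
f = 2Ω sin φ = 2 × 7.29×10⁻⁵ × sin 62° = 1.29×10⁻⁴ s⁻¹
Height gradient: |∂Z/∂n| = 60 m / 152000 m = 3.95×10⁻⁴
On a pressure surface, geostrophic balance gives V_g = (g/f)|∂Z/∂n|:
V_g = 9.81 × 3.95×10⁻⁴ / 1.29×10⁻⁴ = 30.1 m/s
Converting: 30.1 m/s × 1.944 = 58 knots

58 knots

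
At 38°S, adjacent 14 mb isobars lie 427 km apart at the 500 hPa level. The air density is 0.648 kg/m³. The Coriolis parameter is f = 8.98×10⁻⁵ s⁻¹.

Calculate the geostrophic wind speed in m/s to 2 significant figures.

Pressure gradient: |∂P/∂n| = 1400 Pa / 427000 m = 3.28×10⁻³ Pa/m
Geostrophic balance (pressure-gradient force = Coriolis force):
V_g = (1/(fρ)) |∂P/∂n| = 3.28×10⁻³ / (8.98×10⁻⁵ × 0.648) = 56.3 m/s

56 m/s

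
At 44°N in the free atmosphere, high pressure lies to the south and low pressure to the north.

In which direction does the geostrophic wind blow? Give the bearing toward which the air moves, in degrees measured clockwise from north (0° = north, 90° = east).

090°

The pressure-gradient force points toward the north (bearing 000°).
Geostrophic balance: in the Northern Hemisphere the Coriolis force deflects motion to the right, so the geostrophic wind blows 90° to the right of the pressure-gradient force (low pressure on the left).
Rotating 000° by 90° clockwise gives 090° — the wind blows toward the east.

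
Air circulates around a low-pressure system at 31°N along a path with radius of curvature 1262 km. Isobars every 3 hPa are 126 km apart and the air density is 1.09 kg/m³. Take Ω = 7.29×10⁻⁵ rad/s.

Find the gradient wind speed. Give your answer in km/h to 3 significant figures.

Coriolis parameter at 31°N:
f = 2Ω sin φ = 2 × 7.29×10⁻⁵ × sin 31° = 7.51×10⁻⁵ s⁻¹
Pressure gradient: |∂P/∂n| = 300 Pa / 126000 m = 2.38×10⁻³ Pa/m
Geostrophic speed: V_g = |∂P/∂n|/(fρ) = 2.38×10⁻³/(7.51×10⁻⁵ × 1.09) = 29.1 m/s
Around a low, centrifugal force acts outward with Coriolis, so pressure-gradient force balances both:
(1/ρ)|∂P/∂n| = fV + V²/R  →  V² + fR·V − fR·V_g = 0
With fR = 7.51×10⁻⁵ × 1262×10³ m = 94.8 m/s:
V = [−fR + √((fR)² + 4 fR V_g)]/2 = [−94.8 + √(94.8² + 4×94.8×29.1)]/2 = 23.3 m/s
Subgeostrophic (V < V_g = 29.1 m/s), as expected around a low.
Converting: 23.3 m/s × 3.6 = 84.0 km/h

84.0 km/h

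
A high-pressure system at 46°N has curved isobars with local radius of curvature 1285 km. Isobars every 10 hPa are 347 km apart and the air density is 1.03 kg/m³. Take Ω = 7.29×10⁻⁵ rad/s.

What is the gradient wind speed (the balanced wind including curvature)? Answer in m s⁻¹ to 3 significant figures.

36.6 m s⁻¹

Coriolis parameter at 46°N:
f = 2Ω sin φ = 2 × 7.29×10⁻⁵ × sin 46° = 1.05×10⁻⁴ s⁻¹
Pressure gradient: |∂P/∂n| = 1000 Pa / 347000 m = 2.88×10⁻³ Pa/m
Geostrophic speed: V_g = |∂P/∂n|/(fρ) = 2.88×10⁻³/(1.05×10⁻⁴ × 1.03) = 26.7 m/s
Around a high, pressure-gradient force acts outward with centrifugal, so Coriolis balances both:
fV = (1/ρ)|∂P/∂n| + V²/R  →  V² − fR·V + fR·V_g = 0
With fR = 1.05×10⁻⁴ × 1285×10³ m = 135 m/s:
V = [fR − √((fR)² − 4 fR V_g)]/2 = [135 − √(135² − 4×135×26.7)]/2 = 36.6 m/s
Supergeostrophic (V > V_g = 26.7 m/s), as expected around a high.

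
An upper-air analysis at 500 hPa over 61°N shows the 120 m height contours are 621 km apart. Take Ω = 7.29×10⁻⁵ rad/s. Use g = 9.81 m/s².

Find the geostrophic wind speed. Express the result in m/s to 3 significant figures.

Coriolis parameter at 61°N:
f = 2Ω sin φ = 2 × 7.29×10⁻⁵ × sin 61° = 1.28×10⁻⁴ s⁻¹
Height gradient: |∂Z/∂n| = 120 m / 621000 m = 1.93×10⁻⁴
On a pressure surface, geostrophic balance gives V_g = (g/f)|∂Z/∂n|:
V_g = 9.81 × 1.93×10⁻⁴ / 1.28×10⁻⁴ = 14.9 m/s

14.9 m/s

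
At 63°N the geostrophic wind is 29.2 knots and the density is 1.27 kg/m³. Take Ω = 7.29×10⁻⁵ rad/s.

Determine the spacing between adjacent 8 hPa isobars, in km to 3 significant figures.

323 km

Coriolis parameter at 63°N:
f = 2Ω sin φ = 2 × 7.29×10⁻⁵ × sin 63° = 1.30×10⁻⁴ s⁻¹
Wind speed in SI: 29.2 knots = 15.0 m/s
Geostrophic balance rearranged: |∂P/∂n| = f ρ V_g
|∂P/∂n| = 1.30×10⁻⁴ × 1.27 × 15.0 = 2.48×10⁻³ Pa/m
Isobar spacing: Δn = ΔP/|∂P/∂n| = 800 Pa / 2.48×10⁻³ Pa/m = 322795 m ≈ 323 km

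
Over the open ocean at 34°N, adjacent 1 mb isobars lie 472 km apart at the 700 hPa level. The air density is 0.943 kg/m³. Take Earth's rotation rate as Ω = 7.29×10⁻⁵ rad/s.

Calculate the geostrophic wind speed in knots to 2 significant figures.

5.4 knots

Coriolis parameter at 34°N:
f = 2Ω sin φ = 2 × 7.29×10⁻⁵ × sin 34° = 8.15×10⁻⁵ s⁻¹
Pressure gradient: |∂P/∂n| = 100 Pa / 472000 m = 2.12×10⁻⁴ Pa/m
Geostrophic balance (pressure-gradient force = Coriolis force):
V_g = (1/(fρ)) |∂P/∂n| = 2.12×10⁻⁴ / (8.15×10⁻⁵ × 0.943) = 2.76 m/s
Converting: 2.76 m/s × 1.944 = 5.4 knots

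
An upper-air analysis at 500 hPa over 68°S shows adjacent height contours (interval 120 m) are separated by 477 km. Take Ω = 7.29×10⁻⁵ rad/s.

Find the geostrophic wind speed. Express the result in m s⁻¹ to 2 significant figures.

Coriolis parameter at 68°S:
f = 2Ω sin φ = 2 × 7.29×10⁻⁵ × sin 68° = 1.35×10⁻⁴ s⁻¹
Height gradient: |∂Z/∂n| = 120 m / 477000 m = 2.52×10⁻⁴
On a pressure surface, geostrophic balance gives V_g = (g/f)|∂Z/∂n|:
V_g = 9.81 × 2.52×10⁻⁴ / 1.35×10⁻⁴ = 18.3 m/s

18 m s⁻¹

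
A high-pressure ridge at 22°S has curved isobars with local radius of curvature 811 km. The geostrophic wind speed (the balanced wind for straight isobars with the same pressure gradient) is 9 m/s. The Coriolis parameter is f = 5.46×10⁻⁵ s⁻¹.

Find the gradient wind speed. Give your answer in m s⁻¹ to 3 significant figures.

Around a high, pressure-gradient force acts outward with centrifugal, so Coriolis balances both:
fV = (1/ρ)|∂P/∂n| + V²/R  →  V² − fR·V + fR·V_g = 0
With fR = 5.46×10⁻⁵ × 811×10³ m = 44.3 m/s:
V = [fR − √((fR)² − 4 fR V_g)]/2 = [44.3 − √(44.3² − 4×44.3×9)]/2 = 12.6 m/s
Supergeostrophic (V > V_g = 9 m/s), as expected around a high.

12.6 m s⁻¹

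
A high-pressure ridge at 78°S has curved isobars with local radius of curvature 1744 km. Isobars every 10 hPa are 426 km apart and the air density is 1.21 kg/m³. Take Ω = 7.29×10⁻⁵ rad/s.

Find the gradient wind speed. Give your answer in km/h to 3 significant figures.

Coriolis parameter at 78°S:
f = 2Ω sin φ = 2 × 7.29×10⁻⁵ × sin 78° = 1.43×10⁻⁴ s⁻¹
Pressure gradient: |∂P/∂n| = 1000 Pa / 426000 m = 2.35×10⁻³ Pa/m
Geostrophic speed: V_g = |∂P/∂n|/(fρ) = 2.35×10⁻³/(1.43×10⁻⁴ × 1.21) = 13.6 m/s
Around a high, pressure-gradient force acts outward with centrifugal, so Coriolis balances both:
fV = (1/ρ)|∂P/∂n| + V²/R  →  V² − fR·V + fR·V_g = 0
With fR = 1.43×10⁻⁴ × 1744×10³ m = 249 m/s:
V = [fR − √((fR)² − 4 fR V_g)]/2 = [249 − √(249² − 4×249×13.6)]/2 = 14.4 m/s
Supergeostrophic (V > V_g = 13.6 m/s), as expected around a high.
Converting: 14.4 m/s × 3.6 = 52.0 km/h

52.0 km/h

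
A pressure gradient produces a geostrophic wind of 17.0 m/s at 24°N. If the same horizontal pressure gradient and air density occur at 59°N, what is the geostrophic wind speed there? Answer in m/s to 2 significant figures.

8.1 m/s

With the same pressure gradient and density, V_g ∝ 1/f ∝ 1/sin φ.
V₂ = V₁ · sin φ₁ / sin φ₂ = 17.0 × sin 24° / sin 59°
V₂ = 17.0 × 0.4067/0.8572 = 8.1 m/s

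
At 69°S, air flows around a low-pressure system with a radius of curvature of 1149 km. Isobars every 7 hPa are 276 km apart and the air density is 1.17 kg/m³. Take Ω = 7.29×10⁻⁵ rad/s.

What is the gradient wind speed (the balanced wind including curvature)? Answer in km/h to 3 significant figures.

52.4 km/h

Coriolis parameter at 69°S:
f = 2Ω sin φ = 2 × 7.29×10⁻⁵ × sin 69° = 1.36×10⁻⁴ s⁻¹
Pressure gradient: |∂P/∂n| = 700 Pa / 276000 m = 2.54×10⁻³ Pa/m
Geostrophic speed: V_g = |∂P/∂n|/(fρ) = 2.54×10⁻³/(1.36×10⁻⁴ × 1.17) = 15.9 m/s
Around a low, centrifugal force acts outward with Coriolis, so pressure-gradient force balances both:
(1/ρ)|∂P/∂n| = fV + V²/R  →  V² + fR·V − fR·V_g = 0
With fR = 1.36×10⁻⁴ × 1149×10³ m = 156 m/s:
V = [−fR + √((fR)² + 4 fR V_g)]/2 = [−156 + √(156² + 4×156×15.9)]/2 = 14.6 m/s
Subgeostrophic (V < V_g = 15.9 m/s), as expected around a low.
Converting: 14.6 m/s × 3.6 = 52.4 km/h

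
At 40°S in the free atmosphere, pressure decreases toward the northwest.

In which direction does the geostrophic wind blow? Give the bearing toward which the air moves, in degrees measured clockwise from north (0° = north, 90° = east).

225°

The pressure-gradient force points toward the northwest (bearing 315°).
Geostrophic balance: in the Southern Hemisphere the Coriolis force deflects motion to the left, so the geostrophic wind blows 90° to the left of the pressure-gradient force (low pressure on the right).
Rotating 315° by 90° counterclockwise gives 225° — the wind blows toward the southwest.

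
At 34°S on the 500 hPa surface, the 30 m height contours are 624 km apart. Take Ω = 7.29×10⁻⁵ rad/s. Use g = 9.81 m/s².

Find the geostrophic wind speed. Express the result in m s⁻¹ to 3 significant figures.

5.78 m s⁻¹

Coriolis parameter at 34°S:
f = 2Ω sin φ = 2 × 7.29×10⁻⁵ × sin 34° = 8.15×10⁻⁵ s⁻¹
Height gradient: |∂Z/∂n| = 30 m / 624000 m = 4.81×10⁻⁵
On a pressure surface, geostrophic balance gives V_g = (g/f)|∂Z/∂n|:
V_g = 9.81 × 4.81×10⁻⁵ / 8.15×10⁻⁵ = 5.78 m/s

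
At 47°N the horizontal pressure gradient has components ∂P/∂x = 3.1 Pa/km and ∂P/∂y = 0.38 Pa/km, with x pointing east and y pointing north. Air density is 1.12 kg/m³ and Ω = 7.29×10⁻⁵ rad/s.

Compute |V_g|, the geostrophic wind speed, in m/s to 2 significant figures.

26 m/s

Coriolis parameter at 47°N:
f = 2Ω sin φ = 2 × 7.29×10⁻⁵ × sin 47° = 1.07×10⁻⁴ s⁻¹
Component geostrophic relations (x east, y north):
u_g = −(1/(fρ)) ∂P/∂y,  v_g = (1/(fρ)) ∂P/∂x
u_g = −(0.38×10⁻³)/(1.07×10⁻⁴ × 1.12) = −3.18 m/s;  v_g = (3.1×10⁻³)/(1.07×10⁻⁴ × 1.12) = 26.0 m/s
|V_g| = √(u_g² + v_g²) = 26.2 m/s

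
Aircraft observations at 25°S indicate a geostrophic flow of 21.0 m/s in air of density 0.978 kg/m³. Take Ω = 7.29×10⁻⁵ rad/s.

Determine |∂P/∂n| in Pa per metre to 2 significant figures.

1.3×10⁻³ Pa/m

Coriolis parameter at 25°S:
f = 2Ω sin φ = 2 × 7.29×10⁻⁵ × sin 25° = 6.16×10⁻⁵ s⁻¹
Geostrophic balance rearranged: |∂P/∂n| = f ρ V_g
|∂P/∂n| = 6.16×10⁻⁵ × 0.978 × 21.0 = 1.27×10⁻³ Pa/m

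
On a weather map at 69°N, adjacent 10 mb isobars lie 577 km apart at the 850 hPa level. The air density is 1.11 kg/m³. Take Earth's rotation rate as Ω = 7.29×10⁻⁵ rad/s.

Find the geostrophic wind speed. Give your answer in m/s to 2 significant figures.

11 m/s

Coriolis parameter at 69°N:
f = 2Ω sin φ = 2 × 7.29×10⁻⁵ × sin 69° = 1.36×10⁻⁴ s⁻¹
Pressure gradient: |∂P/∂n| = 1000 Pa / 577000 m = 1.73×10⁻³ Pa/m
Geostrophic balance (pressure-gradient force = Coriolis force):
V_g = (1/(fρ)) |∂P/∂n| = 1.73×10⁻³ / (1.36×10⁻⁴ × 1.11) = 11.5 m/s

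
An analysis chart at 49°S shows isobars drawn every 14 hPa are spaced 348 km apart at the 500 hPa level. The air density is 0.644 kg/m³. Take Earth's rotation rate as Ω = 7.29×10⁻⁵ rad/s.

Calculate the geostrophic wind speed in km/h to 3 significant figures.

204 km/h

Coriolis parameter at 49°S:
f = 2Ω sin φ = 2 × 7.29×10⁻⁵ × sin 49° = 1.10×10⁻⁴ s⁻¹
Pressure gradient: |∂P/∂n| = 1400 Pa / 348000 m = 4.02×10⁻³ Pa/m
Geostrophic balance (pressure-gradient force = Coriolis force):
V_g = (1/(fρ)) |∂P/∂n| = 4.02×10⁻³ / (1.10×10⁻⁴ × 0.644) = 56.8 m/s
Converting: 56.8 m/s × 3.6 = 204 km/h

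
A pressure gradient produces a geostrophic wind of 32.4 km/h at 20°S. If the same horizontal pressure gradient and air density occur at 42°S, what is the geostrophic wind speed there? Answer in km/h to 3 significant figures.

16.6 km/h

With the same pressure gradient and density, V_g ∝ 1/f ∝ 1/sin φ.
V₂ = V₁ · sin φ₁ / sin φ₂ = 32.4 × sin 20° / sin 42°
V₂ = 32.4 × 0.3420/0.6691 = 16.6 km/h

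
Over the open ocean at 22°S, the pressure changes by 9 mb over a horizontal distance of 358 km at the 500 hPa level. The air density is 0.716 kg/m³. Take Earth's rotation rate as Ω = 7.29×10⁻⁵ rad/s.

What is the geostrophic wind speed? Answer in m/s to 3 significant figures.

Coriolis parameter at 22°S:
f = 2Ω sin φ = 2 × 7.29×10⁻⁵ × sin 22° = 5.46×10⁻⁵ s⁻¹
Pressure gradient: |∂P/∂n| = 900 Pa / 358000 m = 2.51×10⁻³ Pa/m
Geostrophic balance (pressure-gradient force = Coriolis force):
V_g = (1/(fρ)) |∂P/∂n| = 2.51×10⁻³ / (5.46×10⁻⁵ × 0.716) = 64.3 m/s

64.3 m/s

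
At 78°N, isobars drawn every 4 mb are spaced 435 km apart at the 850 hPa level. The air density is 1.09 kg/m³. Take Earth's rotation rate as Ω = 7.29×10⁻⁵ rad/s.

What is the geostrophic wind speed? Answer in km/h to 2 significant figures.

21 km/h

Coriolis parameter at 78°N:
f = 2Ω sin φ = 2 × 7.29×10⁻⁵ × sin 78° = 1.43×10⁻⁴ s⁻¹
Pressure gradient: |∂P/∂n| = 400 Pa / 435000 m = 9.20×10⁻⁴ Pa/m
Geostrophic balance (pressure-gradient force = Coriolis force):
V_g = (1/(fρ)) |∂P/∂n| = 9.20×10⁻⁴ / (1.43×10⁻⁴ × 1.09) = 5.92 m/s
Converting: 5.92 m/s × 3.6 = 21 km/h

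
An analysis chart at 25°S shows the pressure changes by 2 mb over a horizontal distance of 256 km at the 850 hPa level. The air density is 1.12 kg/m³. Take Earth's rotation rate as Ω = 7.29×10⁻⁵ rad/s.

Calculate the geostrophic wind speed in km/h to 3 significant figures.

Coriolis parameter at 25°S:
f = 2Ω sin φ = 2 × 7.29×10⁻⁵ × sin 25° = 6.16×10⁻⁵ s⁻¹
Pressure gradient: |∂P/∂n| = 200 Pa / 256000 m = 7.81×10⁻⁴ Pa/m
Geostrophic balance (pressure-gradient force = Coriolis force):
V_g = (1/(fρ)) |∂P/∂n| = 7.81×10⁻⁴ / (6.16×10⁻⁵ × 1.12) = 11.3 m/s
Converting: 11.3 m/s × 3.6 = 40.8 km/h

40.8 km/h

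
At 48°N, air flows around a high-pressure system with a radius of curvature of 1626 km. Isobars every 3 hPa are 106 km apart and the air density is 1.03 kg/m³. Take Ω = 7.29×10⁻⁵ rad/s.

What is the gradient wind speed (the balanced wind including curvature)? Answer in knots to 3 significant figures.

Coriolis parameter at 48°N:
f = 2Ω sin φ = 2 × 7.29×10⁻⁵ × sin 48° = 1.08×10⁻⁴ s⁻¹
Pressure gradient: |∂P/∂n| = 300 Pa / 106000 m = 2.83×10⁻³ Pa/m
Geostrophic speed: V_g = |∂P/∂n|/(fρ) = 2.83×10⁻³/(1.08×10⁻⁴ × 1.03) = 25.4 m/s
Around a high, pressure-gradient force acts outward with centrifugal, so Coriolis balances both:
fV = (1/ρ)|∂P/∂n| + V²/R  →  V² − fR·V + fR·V_g = 0
With fR = 1.08×10⁻⁴ × 1626×10³ m = 176 m/s:
V = [fR − √((fR)² − 4 fR V_g)]/2 = [176 − √(176² − 4×176×25.4)]/2 = 30.7 m/s
Supergeostrophic (V > V_g = 25.4 m/s), as expected around a high.
Converting: 30.7 m/s × 1.944 = 59.7 knots

59.7 knots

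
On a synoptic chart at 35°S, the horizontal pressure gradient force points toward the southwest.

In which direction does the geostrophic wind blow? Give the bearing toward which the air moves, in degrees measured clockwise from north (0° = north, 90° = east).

The pressure-gradient force points toward the southwest (bearing 225°).
Geostrophic balance: in the Southern Hemisphere the Coriolis force deflects motion to the left, so the geostrophic wind blows 90° to the left of the pressure-gradient force (low pressure on the right).
Rotating 225° by 90° counterclockwise gives 135° — the wind blows toward the southeast.

135°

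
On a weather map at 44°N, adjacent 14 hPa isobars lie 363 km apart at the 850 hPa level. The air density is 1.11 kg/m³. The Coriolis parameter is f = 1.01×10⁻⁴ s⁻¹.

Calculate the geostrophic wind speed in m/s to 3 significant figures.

34.4 m/s

Pressure gradient: |∂P/∂n| = 1400 Pa / 363000 m = 3.86×10⁻³ Pa/m
Geostrophic balance (pressure-gradient force = Coriolis force):
V_g = (1/(fρ)) |∂P/∂n| = 3.86×10⁻³ / (1.01×10⁻⁴ × 1.11) = 34.4 m/s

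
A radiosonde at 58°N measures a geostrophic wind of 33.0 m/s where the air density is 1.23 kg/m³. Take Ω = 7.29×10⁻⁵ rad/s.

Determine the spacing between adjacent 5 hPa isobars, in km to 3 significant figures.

Coriolis parameter at 58°N:
f = 2Ω sin φ = 2 × 7.29×10⁻⁵ × sin 58° = 1.24×10⁻⁴ s⁻¹
Geostrophic balance rearranged: |∂P/∂n| = f ρ V_g
|∂P/∂n| = 1.24×10⁻⁴ × 1.23 × 33.0 = 5.02×10⁻³ Pa/m
Isobar spacing: Δn = ΔP/|∂P/∂n| = 500 Pa / 5.02×10⁻³ Pa/m = 99626 m ≈ 99.6 km

99.6 km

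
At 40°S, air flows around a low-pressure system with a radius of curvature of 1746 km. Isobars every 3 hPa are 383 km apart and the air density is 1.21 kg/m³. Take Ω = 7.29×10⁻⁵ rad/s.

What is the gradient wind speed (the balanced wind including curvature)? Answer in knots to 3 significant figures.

Coriolis parameter at 40°S:
f = 2Ω sin φ = 2 × 7.29×10⁻⁵ × sin 40° = 9.37×10⁻⁵ s⁻¹
Pressure gradient: |∂P/∂n| = 300 Pa / 383000 m = 7.83×10⁻⁴ Pa/m
Geostrophic speed: V_g = |∂P/∂n|/(fρ) = 7.83×10⁻⁴/(9.37×10⁻⁵ × 1.21) = 6.91 m/s
Around a low, centrifugal force acts outward with Coriolis, so pressure-gradient force balances both:
(1/ρ)|∂P/∂n| = fV + V²/R  →  V² + fR·V − fR·V_g = 0
With fR = 9.37×10⁻⁵ × 1746×10³ m = 164 m/s:
V = [−fR + √((fR)² + 4 fR V_g)]/2 = [−164 + √(164² + 4×164×6.91)]/2 = 6.64 m/s
Subgeostrophic (V < V_g = 6.91 m/s), as expected around a low.
Converting: 6.64 m/s × 1.944 = 12.9 knots

12.9 knots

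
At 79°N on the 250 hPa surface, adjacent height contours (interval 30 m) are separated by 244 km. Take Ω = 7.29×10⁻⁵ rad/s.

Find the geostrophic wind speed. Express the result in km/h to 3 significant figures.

30.3 km/h

Coriolis parameter at 79°N:
f = 2Ω sin φ = 2 × 7.29×10⁻⁵ × sin 79° = 1.43×10⁻⁴ s⁻¹
Height gradient: |∂Z/∂n| = 30 m / 244000 m = 1.23×10⁻⁴
On a pressure surface, geostrophic balance gives V_g = (g/f)|∂Z/∂n|:
V_g = 9.81 × 1.23×10⁻⁴ / 1.43×10⁻⁴ = 8.43 m/s
Converting: 8.43 m/s × 3.6 = 30.3 km/h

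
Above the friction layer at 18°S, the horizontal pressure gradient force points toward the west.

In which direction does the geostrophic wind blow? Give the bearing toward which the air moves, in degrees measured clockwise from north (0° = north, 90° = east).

180°

The pressure-gradient force points toward the west (bearing 270°).
Geostrophic balance: in the Southern Hemisphere the Coriolis force deflects motion to the left, so the geostrophic wind blows 90° to the left of the pressure-gradient force (low pressure on the right).
Rotating 270° by 90° counterclockwise gives 180° — the wind blows toward the south.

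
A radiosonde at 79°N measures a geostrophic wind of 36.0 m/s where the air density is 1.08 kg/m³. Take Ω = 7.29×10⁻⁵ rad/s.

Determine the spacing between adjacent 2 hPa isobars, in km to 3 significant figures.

Coriolis parameter at 79°N:
f = 2Ω sin φ = 2 × 7.29×10⁻⁵ × sin 79° = 1.43×10⁻⁴ s⁻¹
Geostrophic balance rearranged: |∂P/∂n| = f ρ V_g
|∂P/∂n| = 1.43×10⁻⁴ × 1.08 × 36.0 = 5.56×10⁻³ Pa/m
Isobar spacing: Δn = ΔP/|∂P/∂n| = 200 Pa / 5.56×10⁻³ Pa/m = 35942 m ≈ 35.9 km

35.9 km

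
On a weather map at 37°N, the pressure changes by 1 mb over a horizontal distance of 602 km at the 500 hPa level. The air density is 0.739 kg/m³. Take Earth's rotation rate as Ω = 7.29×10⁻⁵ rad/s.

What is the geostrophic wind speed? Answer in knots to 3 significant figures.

Coriolis parameter at 37°N:
f = 2Ω sin φ = 2 × 7.29×10⁻⁵ × sin 37° = 8.77×10⁻⁵ s⁻¹
Pressure gradient: |∂P/∂n| = 100 Pa / 602000 m = 1.66×10⁻⁴ Pa/m
Geostrophic balance (pressure-gradient force = Coriolis force):
V_g = (1/(fρ)) |∂P/∂n| = 1.66×10⁻⁴ / (8.77×10⁻⁵ × 0.739) = 2.56 m/s
Converting: 2.56 m/s × 1.944 = 4.98 knots

4.98 knots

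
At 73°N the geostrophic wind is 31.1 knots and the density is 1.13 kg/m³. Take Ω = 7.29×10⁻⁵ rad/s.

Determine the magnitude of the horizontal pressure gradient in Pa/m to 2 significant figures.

Coriolis parameter at 73°N:
f = 2Ω sin φ = 2 × 7.29×10⁻⁵ × sin 73° = 1.39×10⁻⁴ s⁻¹
Wind speed in SI: 31.1 knots = 16.0 m/s
Geostrophic balance rearranged: |∂P/∂n| = f ρ V_g
|∂P/∂n| = 1.39×10⁻⁴ × 1.13 × 16.0 = 2.52×10⁻³ Pa/m

2.5×10⁻³ Pa/m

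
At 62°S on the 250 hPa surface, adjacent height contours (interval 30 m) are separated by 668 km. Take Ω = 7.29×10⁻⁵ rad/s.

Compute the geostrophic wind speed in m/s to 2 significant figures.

3.4 m/s

Coriolis parameter at 62°S:
f = 2Ω sin φ = 2 × 7.29×10⁻⁵ × sin 62° = 1.29×10⁻⁴ s⁻¹
Height gradient: |∂Z/∂n| = 30 m / 668000 m = 4.49×10⁻⁵
On a pressure surface, geostrophic balance gives V_g = (g/f)|∂Z/∂n|:
V_g = 9.81 × 4.49×10⁻⁵ / 1.29×10⁻⁴ = 3.42 m/s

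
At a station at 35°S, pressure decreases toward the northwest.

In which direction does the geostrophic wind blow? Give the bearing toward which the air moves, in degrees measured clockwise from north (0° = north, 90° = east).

225°

The pressure-gradient force points toward the northwest (bearing 315°).
Geostrophic balance: in the Southern Hemisphere the Coriolis force deflects motion to the left, so the geostrophic wind blows 90° to the left of the pressure-gradient force (low pressure on the right).
Rotating 315° by 90° counterclockwise gives 225° — the wind blows toward the southwest.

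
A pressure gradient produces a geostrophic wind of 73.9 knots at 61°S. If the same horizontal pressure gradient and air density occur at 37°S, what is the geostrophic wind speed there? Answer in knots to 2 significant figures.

With the same pressure gradient and density, V_g ∝ 1/f ∝ 1/sin φ.
V₂ = V₁ · sin φ₁ / sin φ₂ = 73.9 × sin 61° / sin 37°
V₂ = 73.9 × 0.8746/0.6018 = 110 knots

110 knots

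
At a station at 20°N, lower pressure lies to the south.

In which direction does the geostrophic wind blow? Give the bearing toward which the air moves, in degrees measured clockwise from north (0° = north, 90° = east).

270°

The pressure-gradient force points toward the south (bearing 180°).
Geostrophic balance: in the Northern Hemisphere the Coriolis force deflects motion to the right, so the geostrophic wind blows 90° to the right of the pressure-gradient force (low pressure on the left).
Rotating 180° by 90° clockwise gives 270° — the wind blows toward the west.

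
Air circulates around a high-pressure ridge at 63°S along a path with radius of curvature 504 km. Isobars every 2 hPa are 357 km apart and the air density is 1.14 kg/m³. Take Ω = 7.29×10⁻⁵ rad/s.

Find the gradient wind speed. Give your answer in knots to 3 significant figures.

Coriolis parameter at 63°S:
f = 2Ω sin φ = 2 × 7.29×10⁻⁵ × sin 63° = 1.30×10⁻⁴ s⁻¹
Pressure gradient: |∂P/∂n| = 200 Pa / 357000 m = 5.60×10⁻⁴ Pa/m
Geostrophic speed: V_g = |∂P/∂n|/(fρ) = 5.60×10⁻⁴/(1.30×10⁻⁴ × 1.14) = 3.78 m/s
Around a high, pressure-gradient force acts outward with centrifugal, so Coriolis balances both:
fV = (1/ρ)|∂P/∂n| + V²/R  →  V² − fR·V + fR·V_g = 0
With fR = 1.30×10⁻⁴ × 504×10³ m = 65.5 m/s:
V = [fR − √((fR)² − 4 fR V_g)]/2 = [65.5 − √(65.5² − 4×65.5×3.78)]/2 = 4.03 m/s
Supergeostrophic (V > V_g = 3.78 m/s), as expected around a high.
Converting: 4.03 m/s × 1.944 = 7.84 knots

7.84 knots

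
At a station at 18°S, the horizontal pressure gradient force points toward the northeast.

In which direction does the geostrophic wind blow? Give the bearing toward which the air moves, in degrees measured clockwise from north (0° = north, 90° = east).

The pressure-gradient force points toward the northeast (bearing 045°).
Geostrophic balance: in the Southern Hemisphere the Coriolis force deflects motion to the left, so the geostrophic wind blows 90° to the left of the pressure-gradient force (low pressure on the right).
Rotating 045° by 90° counterclockwise gives 315° — the wind blows toward the northwest.

315°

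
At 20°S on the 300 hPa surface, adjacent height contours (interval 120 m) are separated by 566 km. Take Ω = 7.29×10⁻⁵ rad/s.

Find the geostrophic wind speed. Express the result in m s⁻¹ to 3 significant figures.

41.7 m s⁻¹

Coriolis parameter at 20°S:
f = 2Ω sin φ = 2 × 7.29×10⁻⁵ × sin 20° = 4.99×10⁻⁵ s⁻¹
Height gradient: |∂Z/∂n| = 120 m / 566000 m = 2.12×10⁻⁴
On a pressure surface, geostrophic balance gives V_g = (g/f)|∂Z/∂n|:
V_g = 9.81 × 2.12×10⁻⁴ / 4.99×10⁻⁵ = 41.7 m/s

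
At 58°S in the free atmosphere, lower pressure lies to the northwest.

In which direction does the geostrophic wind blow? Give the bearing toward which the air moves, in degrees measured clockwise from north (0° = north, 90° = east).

225°

The pressure-gradient force points toward the northwest (bearing 315°).
Geostrophic balance: in the Southern Hemisphere the Coriolis force deflects motion to the left, so the geostrophic wind blows 90° to the left of the pressure-gradient force (low pressure on the right).
Rotating 315° by 90° counterclockwise gives 225° — the wind blows toward the southwest.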